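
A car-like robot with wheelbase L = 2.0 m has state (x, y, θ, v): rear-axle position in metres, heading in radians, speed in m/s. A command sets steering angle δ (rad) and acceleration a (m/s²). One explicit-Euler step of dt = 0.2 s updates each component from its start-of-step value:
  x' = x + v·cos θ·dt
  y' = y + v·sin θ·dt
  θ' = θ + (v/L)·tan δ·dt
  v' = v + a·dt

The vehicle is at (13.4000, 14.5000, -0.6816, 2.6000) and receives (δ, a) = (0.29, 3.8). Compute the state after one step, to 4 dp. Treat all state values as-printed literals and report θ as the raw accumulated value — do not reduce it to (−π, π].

x' = 13.4000 + 2.6000·cos(-0.6816)·0.2 = 13.8038
y' = 14.5000 + 2.6000·sin(-0.6816)·0.2 = 14.1724
θ' = -0.6816 + (2.6000/2.0)·tan(0.29)·0.2 = -0.6040
v' = 2.6000 + 3.8000·0.2 = 3.3600

(13.8038, 14.1724, -0.6040, 3.3600)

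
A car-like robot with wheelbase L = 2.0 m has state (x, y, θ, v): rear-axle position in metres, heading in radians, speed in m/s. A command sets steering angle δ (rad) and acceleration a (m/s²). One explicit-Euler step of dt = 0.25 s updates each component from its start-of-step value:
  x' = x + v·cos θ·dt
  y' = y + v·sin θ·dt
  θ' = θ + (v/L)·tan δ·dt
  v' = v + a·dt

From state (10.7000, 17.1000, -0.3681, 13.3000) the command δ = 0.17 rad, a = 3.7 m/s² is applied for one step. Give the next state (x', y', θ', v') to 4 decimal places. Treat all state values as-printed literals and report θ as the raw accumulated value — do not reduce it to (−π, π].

(13.8023, 15.9035, -0.0827, 14.2250)

x' = 10.7000 + 13.3000·cos(-0.3681)·0.25 = 13.8023
y' = 17.1000 + 13.3000·sin(-0.3681)·0.25 = 15.9035
θ' = -0.3681 + (13.3000/2.0)·tan(0.17)·0.25 = -0.0827
v' = 13.3000 + 3.7000·0.25 = 14.2250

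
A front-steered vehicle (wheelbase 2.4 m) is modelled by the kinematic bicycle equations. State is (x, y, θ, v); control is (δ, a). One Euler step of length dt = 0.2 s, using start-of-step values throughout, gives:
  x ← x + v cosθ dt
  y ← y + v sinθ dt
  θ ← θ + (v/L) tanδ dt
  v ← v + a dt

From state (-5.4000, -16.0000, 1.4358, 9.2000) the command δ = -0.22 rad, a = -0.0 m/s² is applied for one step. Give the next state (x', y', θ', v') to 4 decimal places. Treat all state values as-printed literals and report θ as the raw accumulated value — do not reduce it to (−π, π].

x' = -5.4000 + 9.2000·cos(1.4358)·0.2 = -5.1524
y' = -16.0000 + 9.2000·sin(1.4358)·0.2 = -14.1767
θ' = 1.4358 + (9.2000/2.4)·tan(-0.22)·0.2 = 1.2644
v' = 9.2000 + 0.0000·0.2 = 9.2000

(-5.1524, -14.1767, 1.2644, 9.2000)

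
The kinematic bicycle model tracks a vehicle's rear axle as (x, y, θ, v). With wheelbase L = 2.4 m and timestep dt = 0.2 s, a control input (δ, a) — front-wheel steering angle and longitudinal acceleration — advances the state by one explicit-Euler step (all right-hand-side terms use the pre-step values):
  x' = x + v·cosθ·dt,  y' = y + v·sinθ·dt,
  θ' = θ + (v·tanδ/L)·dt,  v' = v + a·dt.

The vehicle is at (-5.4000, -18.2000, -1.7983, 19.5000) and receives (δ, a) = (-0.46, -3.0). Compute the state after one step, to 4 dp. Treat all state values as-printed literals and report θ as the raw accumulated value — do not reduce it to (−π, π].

(-6.2796, -21.9995, -2.6034, 18.9000)

x' = -5.4000 + 19.5000·cos(-1.7983)·0.2 = -6.2796
y' = -18.2000 + 19.5000·sin(-1.7983)·0.2 = -21.9995
θ' = -1.7983 + (19.5000/2.4)·tan(-0.46)·0.2 = -2.6034
v' = 19.5000 − 3.0000·0.2 = 18.9000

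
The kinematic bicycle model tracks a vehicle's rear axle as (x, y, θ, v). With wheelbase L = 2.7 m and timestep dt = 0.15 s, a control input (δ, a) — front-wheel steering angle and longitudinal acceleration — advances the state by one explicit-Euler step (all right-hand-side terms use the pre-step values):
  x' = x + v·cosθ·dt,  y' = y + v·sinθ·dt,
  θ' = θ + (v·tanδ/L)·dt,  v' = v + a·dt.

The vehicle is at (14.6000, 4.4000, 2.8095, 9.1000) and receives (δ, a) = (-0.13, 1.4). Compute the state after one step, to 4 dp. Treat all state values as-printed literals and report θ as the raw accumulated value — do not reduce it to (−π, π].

(13.3096, 4.8450, 2.7434, 9.3100)

x' = 14.6000 + 9.1000·cos(2.8095)·0.15 = 13.3096
y' = 4.4000 + 9.1000·sin(2.8095)·0.15 = 4.8450
θ' = 2.8095 + (9.1000/2.7)·tan(-0.13)·0.15 = 2.7434
v' = 9.1000 + 1.4000·0.15 = 9.3100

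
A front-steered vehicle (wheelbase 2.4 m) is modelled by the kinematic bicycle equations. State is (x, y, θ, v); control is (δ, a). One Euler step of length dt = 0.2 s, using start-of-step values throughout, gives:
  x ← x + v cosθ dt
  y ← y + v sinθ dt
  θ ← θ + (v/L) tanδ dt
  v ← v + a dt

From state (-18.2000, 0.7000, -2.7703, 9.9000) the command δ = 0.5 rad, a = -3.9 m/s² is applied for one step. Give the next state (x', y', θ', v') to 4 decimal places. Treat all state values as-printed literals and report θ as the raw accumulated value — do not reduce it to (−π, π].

x' = -18.2000 + 9.9000·cos(-2.7703)·0.2 = -20.0451
y' = 0.7000 + 9.9000·sin(-2.7703)·0.2 = -0.0184
θ' = -2.7703 + (9.9000/2.4)·tan(0.5)·0.2 = -2.3196
v' = 9.9000 − 3.9000·0.2 = 9.1200

(-20.0451, -0.0184, -2.3196, 9.1200)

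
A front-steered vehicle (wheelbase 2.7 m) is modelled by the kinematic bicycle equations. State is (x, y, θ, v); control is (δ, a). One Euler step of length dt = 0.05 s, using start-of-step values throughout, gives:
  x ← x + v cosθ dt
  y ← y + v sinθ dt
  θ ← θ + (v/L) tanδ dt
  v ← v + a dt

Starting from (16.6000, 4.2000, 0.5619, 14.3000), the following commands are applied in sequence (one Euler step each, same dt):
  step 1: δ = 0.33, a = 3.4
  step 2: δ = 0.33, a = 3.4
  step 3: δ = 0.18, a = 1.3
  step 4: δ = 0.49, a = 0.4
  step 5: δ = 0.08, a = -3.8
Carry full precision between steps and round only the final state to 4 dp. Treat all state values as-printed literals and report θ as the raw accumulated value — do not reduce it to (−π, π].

(19.2687, 6.6346, 0.9608, 14.5350)

after step 1 (δ=0.33, a=3.4): (17.205065, 4.580948, 0.652606, 14.470000)
after step 2 (δ=0.33, a=3.4): (17.779888, 5.020300, 0.744390, 14.640000)
after step 3 (δ=0.18, a=1.3): (18.318276, 5.516247, 0.793724, 14.705000)
after step 4 (δ=0.49, a=0.4): (18.833830, 6.040458, 0.938973, 14.725000)
after step 5 (δ=0.08, a=-3.8): (19.268671, 6.634576, 0.960835, 14.535000)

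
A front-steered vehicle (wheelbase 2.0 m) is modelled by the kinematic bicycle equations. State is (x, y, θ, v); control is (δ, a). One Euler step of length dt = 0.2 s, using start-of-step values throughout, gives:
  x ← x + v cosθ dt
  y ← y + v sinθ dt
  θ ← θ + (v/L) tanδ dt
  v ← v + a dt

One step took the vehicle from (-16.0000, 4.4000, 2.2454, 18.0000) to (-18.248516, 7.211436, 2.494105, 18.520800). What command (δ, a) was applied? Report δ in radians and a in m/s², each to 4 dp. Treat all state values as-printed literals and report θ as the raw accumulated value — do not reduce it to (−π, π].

δ = 0.1373, a = 2.6040

a = (v'−v)/dt = (0.520800)/0.2 = 2.6040
Δθ = θ'−θ = 0.248705;  (v·dt/L) = 18.0000·0.2/2.0 = 1.800000
tan δ = Δθ·L/(v·dt) = 0.138169  →  δ = 0.1373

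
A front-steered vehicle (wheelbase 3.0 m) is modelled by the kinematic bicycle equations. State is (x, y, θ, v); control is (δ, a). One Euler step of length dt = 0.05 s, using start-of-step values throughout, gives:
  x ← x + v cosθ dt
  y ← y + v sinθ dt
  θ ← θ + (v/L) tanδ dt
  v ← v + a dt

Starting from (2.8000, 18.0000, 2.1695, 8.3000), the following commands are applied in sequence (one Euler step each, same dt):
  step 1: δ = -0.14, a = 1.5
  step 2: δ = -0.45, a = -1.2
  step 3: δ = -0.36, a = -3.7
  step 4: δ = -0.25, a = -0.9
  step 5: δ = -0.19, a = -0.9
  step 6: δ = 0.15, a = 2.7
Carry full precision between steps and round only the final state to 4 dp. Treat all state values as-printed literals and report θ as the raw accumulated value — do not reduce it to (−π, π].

after step 1 (δ=-0.14, a=1.5): (2.566118, 18.342818, 2.150006, 8.375000)
after step 2 (δ=-0.45, a=-1.2): (2.336910, 18.693268, 2.082579, 8.315000)
after step 3 (δ=-0.36, a=-3.7): (2.133303, 19.055749, 2.030416, 8.130000)
after step 4 (δ=-0.25, a=-0.9): (1.952977, 19.420063, 1.995817, 8.085000)
after step 5 (δ=-0.19, a=-0.9): (1.786288, 19.788347, 1.969902, 8.040000)
after step 6 (δ=0.15, a=2.7): (1.630073, 20.158753, 1.990154, 8.175000)

(1.6301, 20.1588, 1.9902, 8.1750)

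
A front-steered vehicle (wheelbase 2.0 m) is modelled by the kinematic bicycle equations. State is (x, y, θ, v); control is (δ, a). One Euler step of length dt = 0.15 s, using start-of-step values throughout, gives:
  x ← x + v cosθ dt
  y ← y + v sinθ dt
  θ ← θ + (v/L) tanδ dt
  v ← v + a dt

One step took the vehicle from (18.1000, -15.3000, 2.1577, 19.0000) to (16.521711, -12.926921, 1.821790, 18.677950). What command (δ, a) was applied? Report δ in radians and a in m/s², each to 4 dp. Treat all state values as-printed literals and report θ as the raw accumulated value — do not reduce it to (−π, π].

a = (v'−v)/dt = (-0.322050)/0.15 = -2.1470
Δθ = θ'−θ = -0.335910;  (v·dt/L) = 19.0000·0.15/2.0 = 1.425000
tan δ = Δθ·L/(v·dt) = -0.235726  →  δ = -0.2315

δ = -0.2315, a = -2.1470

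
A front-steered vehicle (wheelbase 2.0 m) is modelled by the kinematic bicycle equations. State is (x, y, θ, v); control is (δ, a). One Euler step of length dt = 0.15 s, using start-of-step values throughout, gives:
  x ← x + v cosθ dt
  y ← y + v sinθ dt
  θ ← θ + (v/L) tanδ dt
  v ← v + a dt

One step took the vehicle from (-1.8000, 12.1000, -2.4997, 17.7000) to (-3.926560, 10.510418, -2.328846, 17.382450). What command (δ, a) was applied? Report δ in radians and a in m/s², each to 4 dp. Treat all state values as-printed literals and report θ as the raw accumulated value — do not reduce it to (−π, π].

δ = 0.1280, a = -2.1170

a = (v'−v)/dt = (-0.317550)/0.15 = -2.1170
Δθ = θ'−θ = 0.170854;  (v·dt/L) = 17.7000·0.15/2.0 = 1.327500
tan δ = Δθ·L/(v·dt) = 0.128704  →  δ = 0.1280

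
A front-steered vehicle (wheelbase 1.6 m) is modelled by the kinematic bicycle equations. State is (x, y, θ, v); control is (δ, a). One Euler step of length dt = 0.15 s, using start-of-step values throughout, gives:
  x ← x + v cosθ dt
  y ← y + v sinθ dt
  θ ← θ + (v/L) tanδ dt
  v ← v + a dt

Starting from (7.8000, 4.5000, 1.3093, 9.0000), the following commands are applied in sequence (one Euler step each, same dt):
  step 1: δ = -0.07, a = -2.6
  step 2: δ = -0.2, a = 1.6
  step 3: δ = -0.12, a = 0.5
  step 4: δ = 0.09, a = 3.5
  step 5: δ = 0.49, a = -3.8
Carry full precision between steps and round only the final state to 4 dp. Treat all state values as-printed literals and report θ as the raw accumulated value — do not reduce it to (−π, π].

after step 1 (δ=-0.07, a=-2.6): (8.149011, 5.804106, 1.250141, 8.610000)
after step 2 (δ=-0.2, a=1.6): (8.556077, 7.029777, 1.086516, 8.850000)
after step 3 (δ=-0.12, a=0.5): (9.174123, 8.204628, 0.986473, 8.925000)
after step 4 (δ=0.09, a=3.5): (9.912625, 9.321259, 1.061981, 9.450000)
after step 5 (δ=0.49, a=-3.8): (10.603150, 10.559194, 1.534530, 8.880000)

(10.6031, 10.5592, 1.5345, 8.8800)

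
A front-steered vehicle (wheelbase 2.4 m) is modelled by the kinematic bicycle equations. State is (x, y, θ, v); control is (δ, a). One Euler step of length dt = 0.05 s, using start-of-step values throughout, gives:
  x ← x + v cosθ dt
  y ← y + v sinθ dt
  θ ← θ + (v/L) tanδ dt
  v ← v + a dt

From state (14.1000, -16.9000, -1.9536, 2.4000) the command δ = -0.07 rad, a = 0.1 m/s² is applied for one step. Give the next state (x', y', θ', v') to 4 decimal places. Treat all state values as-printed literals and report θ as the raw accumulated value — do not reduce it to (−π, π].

x' = 14.1000 + 2.4000·cos(-1.9536)·0.05 = 14.0552
y' = -16.9000 + 2.4000·sin(-1.9536)·0.05 = -17.0113
θ' = -1.9536 + (2.4000/2.4)·tan(-0.07)·0.05 = -1.9571
v' = 2.4000 + 0.1000·0.05 = 2.4050

(14.0552, -17.0113, -1.9571, 2.4050)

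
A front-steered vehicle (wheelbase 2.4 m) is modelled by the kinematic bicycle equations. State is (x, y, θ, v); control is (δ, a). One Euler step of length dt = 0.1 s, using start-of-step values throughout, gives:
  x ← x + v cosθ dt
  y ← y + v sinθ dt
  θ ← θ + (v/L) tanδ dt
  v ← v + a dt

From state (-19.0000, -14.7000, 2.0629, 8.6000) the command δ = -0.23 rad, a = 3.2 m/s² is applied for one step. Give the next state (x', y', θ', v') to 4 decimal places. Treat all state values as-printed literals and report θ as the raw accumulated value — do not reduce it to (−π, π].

x' = -19.0000 + 8.6000·cos(2.0629)·0.1 = -19.4063
y' = -14.7000 + 8.6000·sin(2.0629)·0.1 = -13.9420
θ' = 2.0629 + (8.6000/2.4)·tan(-0.23)·0.1 = 1.9790
v' = 8.6000 + 3.2000·0.1 = 8.9200

(-19.4063, -13.9420, 1.9790, 8.9200)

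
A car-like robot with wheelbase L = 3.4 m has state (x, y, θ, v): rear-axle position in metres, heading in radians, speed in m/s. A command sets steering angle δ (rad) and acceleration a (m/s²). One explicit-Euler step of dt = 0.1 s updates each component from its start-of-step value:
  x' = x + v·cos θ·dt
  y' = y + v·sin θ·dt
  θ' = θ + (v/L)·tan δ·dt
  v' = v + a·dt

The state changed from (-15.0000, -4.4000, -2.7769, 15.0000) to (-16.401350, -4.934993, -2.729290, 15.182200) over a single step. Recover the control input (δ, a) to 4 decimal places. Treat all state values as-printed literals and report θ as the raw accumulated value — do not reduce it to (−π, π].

a = (v'−v)/dt = (0.182200)/0.1 = 1.8220
Δθ = θ'−θ = 0.047610;  (v·dt/L) = 15.0000·0.1/3.4 = 0.441176
tan δ = Δθ·L/(v·dt) = 0.107916  →  δ = 0.1075

δ = 0.1075, a = 1.8220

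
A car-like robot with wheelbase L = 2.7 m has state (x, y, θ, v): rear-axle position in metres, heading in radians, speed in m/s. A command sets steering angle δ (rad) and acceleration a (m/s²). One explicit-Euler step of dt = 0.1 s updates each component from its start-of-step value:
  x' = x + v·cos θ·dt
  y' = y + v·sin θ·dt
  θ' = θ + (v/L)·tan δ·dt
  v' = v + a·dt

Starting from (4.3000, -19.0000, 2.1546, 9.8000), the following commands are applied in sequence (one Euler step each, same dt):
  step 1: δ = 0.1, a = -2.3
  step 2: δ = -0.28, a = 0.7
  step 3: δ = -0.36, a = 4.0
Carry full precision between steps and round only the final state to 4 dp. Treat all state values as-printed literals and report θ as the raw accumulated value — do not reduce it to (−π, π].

(2.7260, -16.5662, 1.9547, 10.0400)

after step 1 (δ=0.1, a=-2.3): (3.759822, -18.182315, 2.191018, 9.570000)
after step 2 (δ=-0.28, a=0.7): (3.203599, -17.403557, 2.089096, 9.640000)
after step 3 (δ=-0.36, a=4.0): (2.726030, -16.566166, 1.954706, 10.040000)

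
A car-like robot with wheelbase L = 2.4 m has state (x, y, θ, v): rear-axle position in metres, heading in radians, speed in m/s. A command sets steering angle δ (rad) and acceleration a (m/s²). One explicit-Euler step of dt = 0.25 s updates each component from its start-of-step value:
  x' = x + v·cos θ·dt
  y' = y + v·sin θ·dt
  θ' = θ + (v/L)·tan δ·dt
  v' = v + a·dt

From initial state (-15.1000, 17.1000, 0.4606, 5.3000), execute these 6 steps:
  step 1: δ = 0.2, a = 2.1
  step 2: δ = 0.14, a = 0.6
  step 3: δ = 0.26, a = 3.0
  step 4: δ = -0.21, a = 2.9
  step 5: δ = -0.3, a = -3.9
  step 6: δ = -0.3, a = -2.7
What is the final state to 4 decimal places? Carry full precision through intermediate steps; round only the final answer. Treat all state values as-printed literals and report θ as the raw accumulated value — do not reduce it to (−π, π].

(-7.4412, 22.4686, 0.2256, 5.8000)

after step 1 (δ=0.2, a=2.1): (-13.913084, 17.688943, 0.572513, 5.825000)
after step 2 (δ=0.14, a=0.6): (-12.689044, 18.477861, 0.658020, 5.975000)
after step 3 (δ=0.26, a=3.0): (-11.507182, 19.391366, 0.823591, 6.725000)
after step 4 (δ=-0.21, a=2.9): (-10.364619, 20.624716, 0.674280, 7.450000)
after step 5 (δ=-0.3, a=-3.9): (-8.909715, 21.787540, 0.434222, 6.475000)
after step 6 (δ=-0.3, a=-2.7): (-7.441189, 22.468556, 0.225581, 5.800000)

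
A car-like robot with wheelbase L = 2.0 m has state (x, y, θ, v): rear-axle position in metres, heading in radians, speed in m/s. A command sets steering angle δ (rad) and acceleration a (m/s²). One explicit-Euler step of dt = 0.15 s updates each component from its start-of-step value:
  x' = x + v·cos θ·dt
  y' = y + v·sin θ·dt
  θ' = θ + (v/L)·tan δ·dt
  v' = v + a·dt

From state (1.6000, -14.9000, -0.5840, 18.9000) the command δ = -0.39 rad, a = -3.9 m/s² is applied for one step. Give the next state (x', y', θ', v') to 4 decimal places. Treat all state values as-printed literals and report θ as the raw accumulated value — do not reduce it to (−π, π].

(3.9651, -16.4631, -1.1667, 18.3150)

x' = 1.6000 + 18.9000·cos(-0.5840)·0.15 = 3.9651
y' = -14.9000 + 18.9000·sin(-0.5840)·0.15 = -16.4631
θ' = -0.5840 + (18.9000/2.0)·tan(-0.39)·0.15 = -1.1667
v' = 18.9000 − 3.9000·0.15 = 18.3150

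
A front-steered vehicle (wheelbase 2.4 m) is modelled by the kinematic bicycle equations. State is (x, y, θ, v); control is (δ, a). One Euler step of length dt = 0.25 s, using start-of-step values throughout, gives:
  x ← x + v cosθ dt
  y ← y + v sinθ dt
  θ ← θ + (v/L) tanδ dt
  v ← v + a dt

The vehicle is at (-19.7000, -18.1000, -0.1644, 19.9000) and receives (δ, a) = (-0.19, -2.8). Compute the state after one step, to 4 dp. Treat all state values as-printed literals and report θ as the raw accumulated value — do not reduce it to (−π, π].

(-14.7921, -18.9142, -0.5631, 19.2000)

x' = -19.7000 + 19.9000·cos(-0.1644)·0.25 = -14.7921
y' = -18.1000 + 19.9000·sin(-0.1644)·0.25 = -18.9142
θ' = -0.1644 + (19.9000/2.4)·tan(-0.19)·0.25 = -0.5631
v' = 19.9000 − 2.8000·0.25 = 19.2000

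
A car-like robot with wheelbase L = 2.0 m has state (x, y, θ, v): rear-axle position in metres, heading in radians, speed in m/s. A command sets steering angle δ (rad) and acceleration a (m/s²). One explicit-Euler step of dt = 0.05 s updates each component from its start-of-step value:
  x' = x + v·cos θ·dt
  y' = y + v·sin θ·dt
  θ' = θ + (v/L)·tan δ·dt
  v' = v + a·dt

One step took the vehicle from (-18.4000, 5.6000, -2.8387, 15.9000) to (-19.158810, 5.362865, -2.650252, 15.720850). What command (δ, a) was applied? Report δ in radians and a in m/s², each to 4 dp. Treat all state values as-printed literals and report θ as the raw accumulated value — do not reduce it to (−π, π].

a = (v'−v)/dt = (-0.179150)/0.05 = -3.5830
Δθ = θ'−θ = 0.188448;  (v·dt/L) = 15.9000·0.05/2.0 = 0.397500
tan δ = Δθ·L/(v·dt) = 0.474083  →  δ = 0.4427

δ = 0.4427, a = -3.5830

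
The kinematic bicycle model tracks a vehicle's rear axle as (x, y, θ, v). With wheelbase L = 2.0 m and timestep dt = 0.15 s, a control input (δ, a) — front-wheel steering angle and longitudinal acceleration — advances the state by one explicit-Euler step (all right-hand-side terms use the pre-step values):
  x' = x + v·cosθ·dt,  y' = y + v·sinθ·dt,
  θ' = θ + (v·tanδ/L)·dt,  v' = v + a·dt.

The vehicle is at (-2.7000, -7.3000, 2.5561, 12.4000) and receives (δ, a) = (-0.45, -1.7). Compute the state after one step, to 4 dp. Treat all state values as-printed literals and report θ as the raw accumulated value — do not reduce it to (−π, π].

(-4.2502, -6.2721, 2.1069, 12.1450)

x' = -2.7000 + 12.4000·cos(2.5561)·0.15 = -4.2502
y' = -7.3000 + 12.4000·sin(2.5561)·0.15 = -6.2721
θ' = 2.5561 + (12.4000/2.0)·tan(-0.45)·0.15 = 2.1069
v' = 12.4000 − 1.7000·0.15 = 12.1450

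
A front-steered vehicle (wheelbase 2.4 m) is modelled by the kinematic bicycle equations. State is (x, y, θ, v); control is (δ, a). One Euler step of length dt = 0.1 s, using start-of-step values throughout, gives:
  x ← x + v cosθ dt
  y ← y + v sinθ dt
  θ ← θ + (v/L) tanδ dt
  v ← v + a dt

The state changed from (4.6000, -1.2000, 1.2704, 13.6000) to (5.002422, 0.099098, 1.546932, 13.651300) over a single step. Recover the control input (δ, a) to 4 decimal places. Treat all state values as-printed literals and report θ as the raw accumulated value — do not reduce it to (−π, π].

a = (v'−v)/dt = (0.051300)/0.1 = 0.5130
Δθ = θ'−θ = 0.276532;  (v·dt/L) = 13.6000·0.1/2.4 = 0.566667
tan δ = Δθ·L/(v·dt) = 0.487998  →  δ = 0.4540

δ = 0.4540, a = 0.5130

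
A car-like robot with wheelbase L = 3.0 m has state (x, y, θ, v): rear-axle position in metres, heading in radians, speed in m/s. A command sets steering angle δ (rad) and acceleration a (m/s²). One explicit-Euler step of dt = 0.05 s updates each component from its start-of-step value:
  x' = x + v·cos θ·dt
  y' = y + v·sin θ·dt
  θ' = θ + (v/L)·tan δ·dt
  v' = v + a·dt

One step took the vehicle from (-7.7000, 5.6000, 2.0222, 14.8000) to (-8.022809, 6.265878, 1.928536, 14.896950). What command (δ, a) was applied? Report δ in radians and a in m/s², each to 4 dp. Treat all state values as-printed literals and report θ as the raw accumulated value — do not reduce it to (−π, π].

a = (v'−v)/dt = (0.096950)/0.05 = 1.9390
Δθ = θ'−θ = -0.093664;  (v·dt/L) = 14.8000·0.05/3.0 = 0.246667
tan δ = Δθ·L/(v·dt) = -0.379719  →  δ = -0.3629

δ = -0.3629, a = 1.9390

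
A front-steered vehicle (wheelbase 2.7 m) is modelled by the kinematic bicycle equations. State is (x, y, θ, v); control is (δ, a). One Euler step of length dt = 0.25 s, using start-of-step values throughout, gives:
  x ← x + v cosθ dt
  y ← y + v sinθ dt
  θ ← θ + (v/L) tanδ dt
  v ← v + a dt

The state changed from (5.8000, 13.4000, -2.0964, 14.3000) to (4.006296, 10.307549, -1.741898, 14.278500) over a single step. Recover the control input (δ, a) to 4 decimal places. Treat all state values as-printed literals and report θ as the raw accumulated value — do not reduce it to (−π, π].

δ = 0.2616, a = -0.0860

a = (v'−v)/dt = (-0.021500)/0.25 = -0.0860
Δθ = θ'−θ = 0.354502;  (v·dt/L) = 14.3000·0.25/2.7 = 1.324074
tan δ = Δθ·L/(v·dt) = 0.267736  →  δ = 0.2616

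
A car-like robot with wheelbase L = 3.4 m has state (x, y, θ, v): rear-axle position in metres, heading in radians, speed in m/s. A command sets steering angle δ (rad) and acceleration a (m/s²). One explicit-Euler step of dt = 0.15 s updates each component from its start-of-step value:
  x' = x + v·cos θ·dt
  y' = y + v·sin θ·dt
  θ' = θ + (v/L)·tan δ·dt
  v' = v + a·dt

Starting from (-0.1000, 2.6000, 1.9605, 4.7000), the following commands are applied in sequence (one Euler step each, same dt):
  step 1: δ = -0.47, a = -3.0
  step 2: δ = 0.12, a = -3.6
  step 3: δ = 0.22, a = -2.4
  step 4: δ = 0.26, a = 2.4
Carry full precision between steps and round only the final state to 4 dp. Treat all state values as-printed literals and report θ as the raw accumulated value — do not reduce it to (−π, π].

after step 1 (δ=-0.47, a=-3.0): (-0.367840, 3.252140, 1.855172, 4.250000)
after step 2 (δ=0.12, a=-3.6): (-0.546695, 3.864036, 1.877780, 3.710000)
after step 3 (δ=0.22, a=-2.4): (-0.714861, 4.394520, 1.914382, 3.350000)
after step 4 (δ=0.26, a=2.4): (-0.884136, 4.867650, 1.953698, 3.710000)

(-0.8841, 4.8676, 1.9537, 3.7100)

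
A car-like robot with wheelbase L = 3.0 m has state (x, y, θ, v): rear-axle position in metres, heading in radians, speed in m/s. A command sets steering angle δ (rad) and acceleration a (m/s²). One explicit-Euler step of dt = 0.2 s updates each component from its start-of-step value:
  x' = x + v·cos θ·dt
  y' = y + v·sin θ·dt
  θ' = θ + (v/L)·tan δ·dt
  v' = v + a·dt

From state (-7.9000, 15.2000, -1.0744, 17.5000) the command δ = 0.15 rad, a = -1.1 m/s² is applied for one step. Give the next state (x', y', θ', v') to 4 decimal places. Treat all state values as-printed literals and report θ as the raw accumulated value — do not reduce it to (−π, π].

x' = -7.9000 + 17.5000·cos(-1.0744)·0.2 = -6.2331
y' = 15.2000 + 17.5000·sin(-1.0744)·0.2 = 12.1224
θ' = -1.0744 + (17.5000/3.0)·tan(0.15)·0.2 = -0.8981
v' = 17.5000 − 1.1000·0.2 = 17.2800

(-6.2331, 12.1224, -0.8981, 17.2800)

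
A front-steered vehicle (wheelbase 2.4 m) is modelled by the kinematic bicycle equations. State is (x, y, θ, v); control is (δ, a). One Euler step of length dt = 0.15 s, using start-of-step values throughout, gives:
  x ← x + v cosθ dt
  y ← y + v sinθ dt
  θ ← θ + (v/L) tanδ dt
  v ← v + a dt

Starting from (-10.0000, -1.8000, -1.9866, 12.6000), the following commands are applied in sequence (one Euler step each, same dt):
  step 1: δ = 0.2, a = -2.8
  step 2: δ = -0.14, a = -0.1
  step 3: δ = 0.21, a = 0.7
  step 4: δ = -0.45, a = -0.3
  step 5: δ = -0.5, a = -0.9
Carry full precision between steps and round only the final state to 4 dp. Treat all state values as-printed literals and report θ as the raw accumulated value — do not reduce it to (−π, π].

after step 1 (δ=0.2, a=-2.8): (-10.763419, -3.528957, -1.826966, 12.180000)
after step 2 (δ=-0.14, a=-0.1): (-11.226338, -5.296338, -1.934243, 12.165000)
after step 3 (δ=0.21, a=0.7): (-11.875033, -7.001890, -1.772188, 12.270000)
after step 4 (δ=-0.45, a=-0.3): (-12.243193, -8.805192, -2.142631, 12.225000)
after step 5 (δ=-0.5, a=-0.9): (-13.235573, -10.347210, -2.560040, 12.090000)

(-13.2356, -10.3472, -2.5600, 12.0900)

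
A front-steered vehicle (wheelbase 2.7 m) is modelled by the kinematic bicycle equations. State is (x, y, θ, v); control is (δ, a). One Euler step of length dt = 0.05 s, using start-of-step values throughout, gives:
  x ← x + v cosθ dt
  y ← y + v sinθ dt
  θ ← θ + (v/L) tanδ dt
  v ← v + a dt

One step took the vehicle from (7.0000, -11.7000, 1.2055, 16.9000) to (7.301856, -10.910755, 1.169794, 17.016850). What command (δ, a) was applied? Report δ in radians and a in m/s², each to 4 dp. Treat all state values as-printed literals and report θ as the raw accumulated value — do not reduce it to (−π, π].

a = (v'−v)/dt = (0.116850)/0.05 = 2.3370
Δθ = θ'−θ = -0.035706;  (v·dt/L) = 16.9000·0.05/2.7 = 0.312963
tan δ = Δθ·L/(v·dt) = -0.114090  →  δ = -0.1136

δ = -0.1136, a = 2.3370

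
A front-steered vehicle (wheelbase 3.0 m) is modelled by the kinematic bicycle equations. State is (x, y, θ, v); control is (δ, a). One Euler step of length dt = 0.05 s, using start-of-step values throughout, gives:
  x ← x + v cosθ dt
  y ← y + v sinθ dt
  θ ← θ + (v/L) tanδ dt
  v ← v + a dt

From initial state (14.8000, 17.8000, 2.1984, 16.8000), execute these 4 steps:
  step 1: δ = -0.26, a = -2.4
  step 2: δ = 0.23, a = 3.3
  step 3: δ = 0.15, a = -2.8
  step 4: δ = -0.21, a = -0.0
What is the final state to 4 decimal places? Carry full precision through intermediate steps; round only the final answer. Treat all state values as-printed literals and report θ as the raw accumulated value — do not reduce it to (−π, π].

after step 1 (δ=-0.26, a=-2.4): (14.306746, 18.479927, 2.123914, 16.680000)
after step 2 (δ=0.23, a=3.3): (13.868611, 19.189570, 2.189006, 16.845000)
after step 3 (δ=0.15, a=-2.8): (13.380462, 19.875934, 2.231437, 16.705000)
after step 4 (δ=-0.21, a=-0.0): (12.867933, 20.535447, 2.172095, 16.705000)

(12.8679, 20.5354, 2.1721, 16.7050)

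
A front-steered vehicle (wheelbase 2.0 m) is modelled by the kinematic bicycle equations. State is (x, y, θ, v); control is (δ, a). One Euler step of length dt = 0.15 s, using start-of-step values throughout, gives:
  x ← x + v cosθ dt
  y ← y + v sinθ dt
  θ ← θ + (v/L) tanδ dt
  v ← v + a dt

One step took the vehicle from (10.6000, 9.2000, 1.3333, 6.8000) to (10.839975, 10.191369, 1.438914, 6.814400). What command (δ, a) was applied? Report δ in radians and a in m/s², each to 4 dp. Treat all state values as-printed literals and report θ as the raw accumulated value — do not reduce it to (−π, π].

δ = 0.2042, a = 0.0960

a = (v'−v)/dt = (0.014400)/0.15 = 0.0960
Δθ = θ'−θ = 0.105614;  (v·dt/L) = 6.8000·0.15/2.0 = 0.510000
tan δ = Δθ·L/(v·dt) = 0.207086  →  δ = 0.2042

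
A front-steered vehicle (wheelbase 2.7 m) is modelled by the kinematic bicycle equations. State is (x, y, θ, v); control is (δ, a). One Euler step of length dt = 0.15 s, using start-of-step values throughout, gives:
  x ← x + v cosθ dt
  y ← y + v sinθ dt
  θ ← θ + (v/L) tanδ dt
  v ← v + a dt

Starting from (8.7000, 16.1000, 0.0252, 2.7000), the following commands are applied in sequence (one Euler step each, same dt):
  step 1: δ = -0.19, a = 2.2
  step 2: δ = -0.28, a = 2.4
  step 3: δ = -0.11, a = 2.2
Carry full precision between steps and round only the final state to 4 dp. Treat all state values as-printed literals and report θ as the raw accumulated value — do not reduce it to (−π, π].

(10.0672, 16.0821, -0.0729, 3.7200)

after step 1 (δ=-0.19, a=2.2): (9.104871, 16.110205, -0.003648, 3.030000)
after step 2 (δ=-0.28, a=2.4): (9.559368, 16.108547, -0.052053, 3.390000)
after step 3 (δ=-0.11, a=2.2): (10.067180, 16.082090, -0.072854, 3.720000)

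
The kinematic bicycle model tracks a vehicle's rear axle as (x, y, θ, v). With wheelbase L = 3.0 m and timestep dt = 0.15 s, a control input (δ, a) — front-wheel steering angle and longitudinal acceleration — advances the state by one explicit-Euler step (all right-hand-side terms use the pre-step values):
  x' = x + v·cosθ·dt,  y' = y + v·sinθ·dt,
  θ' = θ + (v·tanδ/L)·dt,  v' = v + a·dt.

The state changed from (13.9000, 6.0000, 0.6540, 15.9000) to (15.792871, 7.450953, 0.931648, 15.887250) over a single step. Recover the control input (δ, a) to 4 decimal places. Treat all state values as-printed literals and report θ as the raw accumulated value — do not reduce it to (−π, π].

a = (v'−v)/dt = (-0.012750)/0.15 = -0.0850
Δθ = θ'−θ = 0.277648;  (v·dt/L) = 15.9000·0.15/3.0 = 0.795000
tan δ = Δθ·L/(v·dt) = 0.349243  →  δ = 0.3360

δ = 0.3360, a = -0.0850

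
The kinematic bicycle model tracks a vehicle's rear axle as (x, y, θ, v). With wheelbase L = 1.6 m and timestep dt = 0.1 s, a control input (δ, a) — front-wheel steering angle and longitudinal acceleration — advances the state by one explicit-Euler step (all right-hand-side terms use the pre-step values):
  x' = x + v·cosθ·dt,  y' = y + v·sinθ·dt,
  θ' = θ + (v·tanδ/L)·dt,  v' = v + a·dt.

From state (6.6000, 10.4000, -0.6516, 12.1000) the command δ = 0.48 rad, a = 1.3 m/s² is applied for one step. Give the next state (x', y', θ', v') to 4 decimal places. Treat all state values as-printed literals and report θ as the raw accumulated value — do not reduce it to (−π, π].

(7.5621, 9.6662, -0.2579, 12.2300)

x' = 6.6000 + 12.1000·cos(-0.6516)·0.1 = 7.5621
y' = 10.4000 + 12.1000·sin(-0.6516)·0.1 = 9.6662
θ' = -0.6516 + (12.1000/1.6)·tan(0.48)·0.1 = -0.2579
v' = 12.1000 + 1.3000·0.1 = 12.2300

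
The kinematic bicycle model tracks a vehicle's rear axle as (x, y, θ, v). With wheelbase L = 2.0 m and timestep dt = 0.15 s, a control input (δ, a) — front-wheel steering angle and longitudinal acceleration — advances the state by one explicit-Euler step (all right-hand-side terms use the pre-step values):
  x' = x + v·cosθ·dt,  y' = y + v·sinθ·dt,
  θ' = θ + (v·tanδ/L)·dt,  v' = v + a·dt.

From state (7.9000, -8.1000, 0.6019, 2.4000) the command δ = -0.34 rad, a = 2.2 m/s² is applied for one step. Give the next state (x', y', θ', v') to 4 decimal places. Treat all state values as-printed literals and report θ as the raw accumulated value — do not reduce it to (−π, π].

(8.1967, -7.8962, 0.5382, 2.7300)

x' = 7.9000 + 2.4000·cos(0.6019)·0.15 = 8.1967
y' = -8.1000 + 2.4000·sin(0.6019)·0.15 = -7.8962
θ' = 0.6019 + (2.4000/2.0)·tan(-0.34)·0.15 = 0.5382
v' = 2.4000 + 2.2000·0.15 = 2.7300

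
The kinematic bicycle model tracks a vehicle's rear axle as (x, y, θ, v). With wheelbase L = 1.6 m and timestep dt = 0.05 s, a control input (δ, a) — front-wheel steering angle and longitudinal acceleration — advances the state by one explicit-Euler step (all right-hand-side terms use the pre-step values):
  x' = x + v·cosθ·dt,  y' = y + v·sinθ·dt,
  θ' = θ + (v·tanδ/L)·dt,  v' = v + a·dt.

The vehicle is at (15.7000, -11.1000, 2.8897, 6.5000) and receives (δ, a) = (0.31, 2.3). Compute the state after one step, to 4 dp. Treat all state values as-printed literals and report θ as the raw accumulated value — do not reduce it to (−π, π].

(15.3853, -11.0190, 2.9548, 6.6150)

x' = 15.7000 + 6.5000·cos(2.8897)·0.05 = 15.3853
y' = -11.1000 + 6.5000·sin(2.8897)·0.05 = -11.0190
θ' = 2.8897 + (6.5000/1.6)·tan(0.31)·0.05 = 2.9548
v' = 6.5000 + 2.3000·0.05 = 6.6150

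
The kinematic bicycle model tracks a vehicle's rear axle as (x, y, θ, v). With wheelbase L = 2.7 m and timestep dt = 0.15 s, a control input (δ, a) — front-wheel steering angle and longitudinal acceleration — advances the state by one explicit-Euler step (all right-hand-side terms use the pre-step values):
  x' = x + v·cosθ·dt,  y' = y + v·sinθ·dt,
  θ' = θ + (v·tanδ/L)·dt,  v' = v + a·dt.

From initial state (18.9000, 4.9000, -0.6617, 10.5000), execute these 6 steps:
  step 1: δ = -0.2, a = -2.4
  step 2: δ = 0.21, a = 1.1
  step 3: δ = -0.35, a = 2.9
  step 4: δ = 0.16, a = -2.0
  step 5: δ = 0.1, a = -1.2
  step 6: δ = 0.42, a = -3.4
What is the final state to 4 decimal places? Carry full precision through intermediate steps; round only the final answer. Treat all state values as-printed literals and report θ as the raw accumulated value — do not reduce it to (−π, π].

(25.7696, -1.4164, -0.4598, 9.7500)

after step 1 (δ=-0.2, a=-2.4): (20.142594, 3.932227, -0.779948, 10.140000)
after step 2 (δ=0.21, a=1.1): (21.223950, 2.862596, -0.659877, 10.305000)
after step 3 (δ=-0.35, a=2.9): (22.445197, 1.915020, -0.868856, 10.740000)
after step 4 (δ=0.16, a=-2.0): (23.485420, 0.684876, -0.772566, 10.440000)
after step 5 (δ=0.1, a=-1.2): (24.606867, -0.408154, -0.714372, 10.260000)
after step 6 (δ=0.42, a=-3.4): (25.769589, -1.416419, -0.459826, 9.750000)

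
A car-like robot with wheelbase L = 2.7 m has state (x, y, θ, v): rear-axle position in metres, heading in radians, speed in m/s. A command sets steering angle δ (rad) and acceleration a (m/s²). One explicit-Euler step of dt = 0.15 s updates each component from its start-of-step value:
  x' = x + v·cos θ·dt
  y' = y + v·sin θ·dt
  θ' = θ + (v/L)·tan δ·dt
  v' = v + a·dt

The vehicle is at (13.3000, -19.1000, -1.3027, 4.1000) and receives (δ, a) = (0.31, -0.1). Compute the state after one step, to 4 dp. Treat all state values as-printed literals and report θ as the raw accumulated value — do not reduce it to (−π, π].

(13.4629, -19.6930, -1.2297, 4.0850)

x' = 13.3000 + 4.1000·cos(-1.3027)·0.15 = 13.4629
y' = -19.1000 + 4.1000·sin(-1.3027)·0.15 = -19.6930
θ' = -1.3027 + (4.1000/2.7)·tan(0.31)·0.15 = -1.2297
v' = 4.1000 − 0.1000·0.15 = 4.0850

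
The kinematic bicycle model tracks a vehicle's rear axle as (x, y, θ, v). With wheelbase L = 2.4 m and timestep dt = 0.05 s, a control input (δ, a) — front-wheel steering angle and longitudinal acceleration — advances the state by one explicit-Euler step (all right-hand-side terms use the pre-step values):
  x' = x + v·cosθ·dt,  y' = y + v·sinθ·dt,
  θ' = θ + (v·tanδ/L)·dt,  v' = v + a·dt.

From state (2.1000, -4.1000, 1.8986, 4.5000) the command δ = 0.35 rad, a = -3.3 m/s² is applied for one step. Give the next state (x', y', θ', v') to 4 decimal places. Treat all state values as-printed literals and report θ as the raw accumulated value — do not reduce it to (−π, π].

(2.0276, -3.8870, 1.9328, 4.3350)

x' = 2.1000 + 4.5000·cos(1.8986)·0.05 = 2.0276
y' = -4.1000 + 4.5000·sin(1.8986)·0.05 = -3.8870
θ' = 1.8986 + (4.5000/2.4)·tan(0.35)·0.05 = 1.9328
v' = 4.5000 − 3.3000·0.05 = 4.3350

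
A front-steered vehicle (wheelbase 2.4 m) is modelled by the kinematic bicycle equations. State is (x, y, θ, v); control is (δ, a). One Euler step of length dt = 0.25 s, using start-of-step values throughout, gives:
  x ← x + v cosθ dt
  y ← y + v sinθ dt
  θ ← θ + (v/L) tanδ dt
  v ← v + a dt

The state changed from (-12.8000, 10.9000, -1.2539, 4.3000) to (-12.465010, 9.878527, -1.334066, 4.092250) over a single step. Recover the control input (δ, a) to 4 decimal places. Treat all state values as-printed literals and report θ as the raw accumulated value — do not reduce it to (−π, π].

a = (v'−v)/dt = (-0.207750)/0.25 = -0.8310
Δθ = θ'−θ = -0.080166;  (v·dt/L) = 4.3000·0.25/2.4 = 0.447917
tan δ = Δθ·L/(v·dt) = -0.178975  →  δ = -0.1771

δ = -0.1771, a = -0.8310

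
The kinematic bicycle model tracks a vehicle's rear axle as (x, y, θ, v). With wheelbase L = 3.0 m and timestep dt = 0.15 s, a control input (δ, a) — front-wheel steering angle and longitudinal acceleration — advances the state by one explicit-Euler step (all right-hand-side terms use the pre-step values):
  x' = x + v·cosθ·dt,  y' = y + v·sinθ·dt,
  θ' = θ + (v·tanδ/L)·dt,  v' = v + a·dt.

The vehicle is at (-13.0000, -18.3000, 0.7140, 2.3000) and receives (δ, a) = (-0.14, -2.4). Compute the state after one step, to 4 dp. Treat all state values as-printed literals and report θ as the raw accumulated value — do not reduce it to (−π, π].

x' = -13.0000 + 2.3000·cos(0.7140)·0.15 = -12.7393
y' = -18.3000 + 2.3000·sin(0.7140)·0.15 = -18.0741
θ' = 0.7140 + (2.3000/3.0)·tan(-0.14)·0.15 = 0.6978
v' = 2.3000 − 2.4000·0.15 = 1.9400

(-12.7393, -18.0741, 0.6978, 1.9400)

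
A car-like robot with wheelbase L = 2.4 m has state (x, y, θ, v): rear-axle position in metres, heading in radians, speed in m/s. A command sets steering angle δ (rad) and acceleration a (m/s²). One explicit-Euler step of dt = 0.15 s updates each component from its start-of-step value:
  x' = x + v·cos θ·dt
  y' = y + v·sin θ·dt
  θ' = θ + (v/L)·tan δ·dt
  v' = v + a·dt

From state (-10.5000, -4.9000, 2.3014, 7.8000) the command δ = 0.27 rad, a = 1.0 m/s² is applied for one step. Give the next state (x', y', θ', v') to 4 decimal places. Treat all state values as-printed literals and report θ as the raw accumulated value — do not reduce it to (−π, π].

x' = -10.5000 + 7.8000·cos(2.3014)·0.15 = -11.2808
y' = -4.9000 + 7.8000·sin(2.3014)·0.15 = -4.0286
θ' = 2.3014 + (7.8000/2.4)·tan(0.27)·0.15 = 2.4363
v' = 7.8000 + 1.0000·0.15 = 7.9500

(-11.2808, -4.0286, 2.4363, 7.9500)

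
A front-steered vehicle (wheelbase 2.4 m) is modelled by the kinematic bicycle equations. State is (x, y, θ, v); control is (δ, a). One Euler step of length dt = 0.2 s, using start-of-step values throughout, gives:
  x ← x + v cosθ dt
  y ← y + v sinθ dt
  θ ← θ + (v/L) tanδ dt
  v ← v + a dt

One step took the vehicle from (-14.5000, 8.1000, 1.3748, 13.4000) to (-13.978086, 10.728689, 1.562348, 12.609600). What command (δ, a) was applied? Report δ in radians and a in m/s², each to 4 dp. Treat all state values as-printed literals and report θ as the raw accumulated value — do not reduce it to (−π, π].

δ = 0.1664, a = -3.9520

a = (v'−v)/dt = (-0.790400)/0.2 = -3.9520
Δθ = θ'−θ = 0.187548;  (v·dt/L) = 13.4000·0.2/2.4 = 1.116667
tan δ = Δθ·L/(v·dt) = 0.167953  →  δ = 0.1664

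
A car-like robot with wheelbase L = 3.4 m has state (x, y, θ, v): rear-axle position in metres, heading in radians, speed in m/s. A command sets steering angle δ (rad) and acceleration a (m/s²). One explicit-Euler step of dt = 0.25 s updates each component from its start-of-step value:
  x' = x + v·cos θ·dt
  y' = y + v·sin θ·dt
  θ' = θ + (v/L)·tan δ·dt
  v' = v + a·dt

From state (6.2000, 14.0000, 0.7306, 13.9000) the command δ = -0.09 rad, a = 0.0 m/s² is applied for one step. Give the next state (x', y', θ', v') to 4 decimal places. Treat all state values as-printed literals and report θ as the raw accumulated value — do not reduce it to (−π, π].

x' = 6.2000 + 13.9000·cos(0.7306)·0.25 = 8.7881
y' = 14.0000 + 13.9000·sin(0.7306)·0.25 = 16.3189
θ' = 0.7306 + (13.9000/3.4)·tan(-0.09)·0.25 = 0.6384
v' = 13.9000 + 0.0000·0.25 = 13.9000

(8.7881, 16.3189, 0.6384, 13.9000)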